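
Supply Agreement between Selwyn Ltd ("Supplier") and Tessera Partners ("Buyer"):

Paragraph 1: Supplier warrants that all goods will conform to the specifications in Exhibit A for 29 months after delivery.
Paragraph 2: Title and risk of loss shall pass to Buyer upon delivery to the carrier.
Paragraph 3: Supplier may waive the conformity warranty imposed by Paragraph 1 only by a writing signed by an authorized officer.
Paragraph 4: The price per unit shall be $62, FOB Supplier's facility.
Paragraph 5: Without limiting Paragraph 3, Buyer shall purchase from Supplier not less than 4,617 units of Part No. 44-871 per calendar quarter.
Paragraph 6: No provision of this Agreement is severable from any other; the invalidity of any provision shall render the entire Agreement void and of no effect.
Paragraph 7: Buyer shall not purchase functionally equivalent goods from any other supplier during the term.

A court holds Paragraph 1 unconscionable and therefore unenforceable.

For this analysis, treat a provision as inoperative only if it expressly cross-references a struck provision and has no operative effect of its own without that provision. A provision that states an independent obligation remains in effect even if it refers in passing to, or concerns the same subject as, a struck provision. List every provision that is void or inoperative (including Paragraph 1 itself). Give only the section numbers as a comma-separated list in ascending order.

Paragraph 1 is struck. Paragraph 3 merely fixes the waiver condition for Paragraph 1; with Paragraph 1 gone it has nothing to operate on and falls away. Paragraph 6 provides that the Agreement is not severable, so the invalidity of any one provision voids the entire Agreement. No provision of the Agreement survives.

1, 2, 3, 4, 5, 6, 7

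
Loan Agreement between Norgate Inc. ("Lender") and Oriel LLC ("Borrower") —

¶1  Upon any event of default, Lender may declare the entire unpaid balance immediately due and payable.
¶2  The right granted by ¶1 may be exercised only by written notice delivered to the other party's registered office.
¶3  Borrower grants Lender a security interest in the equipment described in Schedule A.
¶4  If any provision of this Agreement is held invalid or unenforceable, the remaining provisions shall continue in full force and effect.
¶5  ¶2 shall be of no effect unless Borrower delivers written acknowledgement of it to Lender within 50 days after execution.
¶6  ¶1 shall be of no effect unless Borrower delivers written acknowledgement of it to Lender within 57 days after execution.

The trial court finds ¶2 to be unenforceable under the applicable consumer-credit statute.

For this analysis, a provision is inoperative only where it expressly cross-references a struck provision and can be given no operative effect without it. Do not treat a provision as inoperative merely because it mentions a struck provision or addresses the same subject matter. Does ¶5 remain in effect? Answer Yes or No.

No

¶2 is struck. ¶5 has no operative effect of its own apart from ¶2 and is therefore inoperative. Under the severability clause in ¶4, the remaining provisions continue in force. ¶1, ¶3, ¶4, and ¶6 remain in effect. ¶5 is among the inoperative provisions, so the answer is no.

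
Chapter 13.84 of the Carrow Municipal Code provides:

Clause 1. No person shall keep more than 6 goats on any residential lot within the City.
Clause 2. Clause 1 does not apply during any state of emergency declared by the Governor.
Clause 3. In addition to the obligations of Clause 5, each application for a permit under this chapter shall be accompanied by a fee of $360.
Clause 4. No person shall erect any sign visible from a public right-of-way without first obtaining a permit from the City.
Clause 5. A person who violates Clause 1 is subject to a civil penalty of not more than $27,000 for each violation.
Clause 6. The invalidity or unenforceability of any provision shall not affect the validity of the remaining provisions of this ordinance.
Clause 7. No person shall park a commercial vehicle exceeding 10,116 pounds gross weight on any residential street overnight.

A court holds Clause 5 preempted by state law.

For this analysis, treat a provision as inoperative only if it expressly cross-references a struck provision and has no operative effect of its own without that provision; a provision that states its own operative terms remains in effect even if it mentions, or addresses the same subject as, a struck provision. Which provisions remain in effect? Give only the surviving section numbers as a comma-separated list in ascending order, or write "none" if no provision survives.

Clause 5 is struck. Clause 3 mentions Clause 5 but its own obligation stands independently of Clause 5, so Clause 3 is not affected. Nothing else in the ordinance is defined by reference to Clause 5. Clause 6 is a severability clause and preserves every provision that can still be given independent effect. Clause 1, Clause 2, Clause 3, Clause 4, Clause 6, and Clause 7 remain in effect.

1, 2, 3, 4, 6, 7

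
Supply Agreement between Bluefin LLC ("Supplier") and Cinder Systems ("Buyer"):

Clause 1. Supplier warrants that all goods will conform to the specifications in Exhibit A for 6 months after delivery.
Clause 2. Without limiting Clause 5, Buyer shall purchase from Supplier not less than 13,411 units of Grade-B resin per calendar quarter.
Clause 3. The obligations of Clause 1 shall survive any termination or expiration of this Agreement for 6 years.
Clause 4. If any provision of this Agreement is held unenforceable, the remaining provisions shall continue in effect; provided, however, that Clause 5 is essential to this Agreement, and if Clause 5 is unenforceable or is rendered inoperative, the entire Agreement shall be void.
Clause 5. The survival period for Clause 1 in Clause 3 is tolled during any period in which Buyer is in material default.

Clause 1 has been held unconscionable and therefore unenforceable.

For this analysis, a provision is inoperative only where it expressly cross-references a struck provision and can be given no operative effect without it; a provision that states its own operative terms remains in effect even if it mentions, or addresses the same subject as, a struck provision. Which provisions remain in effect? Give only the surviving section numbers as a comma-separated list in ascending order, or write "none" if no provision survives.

none

Clause 1 is struck. The only function of Clause 3 is the survival period for Clause 1, so it cannot stand once Clause 1 is removed. Clause 5 has no operative effect of its own apart from Clause 3 and is therefore inoperative. Clause 4 makes Clause 5 an essential term, and Clause 5 has been rendered inoperative by the cascade; under Clause 4, the entire Agreement is therefore void. No provision of the Agreement survives.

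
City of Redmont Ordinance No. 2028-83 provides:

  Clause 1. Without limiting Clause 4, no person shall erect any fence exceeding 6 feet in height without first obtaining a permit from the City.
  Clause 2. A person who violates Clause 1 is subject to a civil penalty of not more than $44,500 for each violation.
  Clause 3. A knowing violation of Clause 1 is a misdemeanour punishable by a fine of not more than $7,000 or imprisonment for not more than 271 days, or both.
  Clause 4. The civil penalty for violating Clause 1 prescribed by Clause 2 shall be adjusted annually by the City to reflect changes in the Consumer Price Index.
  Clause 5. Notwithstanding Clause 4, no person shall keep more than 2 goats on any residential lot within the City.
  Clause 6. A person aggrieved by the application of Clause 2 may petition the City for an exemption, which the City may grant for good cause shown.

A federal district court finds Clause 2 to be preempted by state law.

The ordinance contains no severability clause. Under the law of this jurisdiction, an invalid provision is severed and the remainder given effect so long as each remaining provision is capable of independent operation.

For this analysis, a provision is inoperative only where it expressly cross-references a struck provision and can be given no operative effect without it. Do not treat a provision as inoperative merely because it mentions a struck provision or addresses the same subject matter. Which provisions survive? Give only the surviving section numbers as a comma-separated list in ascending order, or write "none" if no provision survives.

Clause 2 is struck. The whole of Clause 4 is the indexation of the civil penalty for violating Clause 1, defined by reference to Clause 2, so Clause 4 cannot stand once Clause 2 is removed. The only function of Clause 6 is the exemption procedure for Clause 2, so it cannot stand once Clause 2 is removed. Although Clause 1 refers to Clause 4, its operative terms do not depend on Clause 4, so it remains in effect. Although Clause 5 refers to Clause 4, its operative terms do not depend on Clause 4, so it remains in effect. With no severability clause, the stated default rule severs what cannot stand and enforces each remaining provision that can operate on its own. Clause 1, Clause 3, and Clause 5 remain in effect.

1, 3, 5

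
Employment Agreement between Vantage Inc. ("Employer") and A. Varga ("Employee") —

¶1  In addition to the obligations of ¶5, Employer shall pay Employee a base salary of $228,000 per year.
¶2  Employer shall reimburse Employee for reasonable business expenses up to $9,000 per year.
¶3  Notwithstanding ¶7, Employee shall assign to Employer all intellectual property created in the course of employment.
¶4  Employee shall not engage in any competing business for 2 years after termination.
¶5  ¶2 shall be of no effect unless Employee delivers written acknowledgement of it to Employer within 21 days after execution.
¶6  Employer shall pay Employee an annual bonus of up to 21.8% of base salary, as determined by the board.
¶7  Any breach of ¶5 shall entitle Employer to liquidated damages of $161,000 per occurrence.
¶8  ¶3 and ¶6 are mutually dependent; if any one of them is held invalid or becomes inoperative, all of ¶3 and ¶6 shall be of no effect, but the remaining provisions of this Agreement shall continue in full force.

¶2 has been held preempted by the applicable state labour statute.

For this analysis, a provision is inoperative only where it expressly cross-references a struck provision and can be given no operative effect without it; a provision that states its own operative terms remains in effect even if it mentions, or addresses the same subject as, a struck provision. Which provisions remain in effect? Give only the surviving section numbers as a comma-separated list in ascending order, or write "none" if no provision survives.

¶2 is struck. ¶5 has no operative effect of its own apart from ¶2 and is therefore inoperative. ¶7 does nothing except set the liquidated-damages amount by reference to ¶5; with ¶5 gone it has no independent effect and is inoperative. Although ¶3 refers to ¶7, its operative terms do not depend on ¶7, so it remains in effect. Although ¶1 refers to ¶5, its operative terms do not depend on ¶5, so it remains in effect. ¶8 ties ¶3 and ¶6 together, but none of those is affected here; the remaining provisions continue in force under ¶8. That leaves ¶1, ¶3, ¶4, ¶6, and ¶8 in effect.

1, 3, 4, 6, 8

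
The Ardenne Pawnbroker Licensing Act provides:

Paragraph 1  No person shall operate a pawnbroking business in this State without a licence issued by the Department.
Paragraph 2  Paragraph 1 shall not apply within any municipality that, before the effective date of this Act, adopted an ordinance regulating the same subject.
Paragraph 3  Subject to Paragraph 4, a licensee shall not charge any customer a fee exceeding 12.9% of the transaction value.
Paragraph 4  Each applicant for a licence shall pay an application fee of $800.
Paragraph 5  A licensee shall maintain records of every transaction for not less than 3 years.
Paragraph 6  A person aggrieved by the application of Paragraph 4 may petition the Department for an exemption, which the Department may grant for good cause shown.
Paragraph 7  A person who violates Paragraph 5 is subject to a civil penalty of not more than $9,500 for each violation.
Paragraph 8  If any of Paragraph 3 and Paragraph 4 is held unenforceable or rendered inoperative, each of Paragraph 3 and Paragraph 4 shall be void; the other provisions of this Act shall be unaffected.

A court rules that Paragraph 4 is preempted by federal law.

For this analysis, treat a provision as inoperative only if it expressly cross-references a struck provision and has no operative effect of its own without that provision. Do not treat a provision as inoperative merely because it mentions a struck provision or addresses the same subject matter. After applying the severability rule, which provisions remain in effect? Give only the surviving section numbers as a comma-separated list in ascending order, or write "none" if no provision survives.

1, 2, 5, 7, 8

Paragraph 4 is struck. Paragraph 6 has no operative effect of its own apart from Paragraph 4 and is therefore inoperative. Paragraph 8 declares Paragraph 3 and Paragraph 4 mutually dependent; since one of them has fallen, all of them are of no effect. That brings down Paragraph 3 as well. The remainder continues in force under Paragraph 8. The provisions still in force are Paragraph 1, Paragraph 2, Paragraph 5, Paragraph 7, and Paragraph 8.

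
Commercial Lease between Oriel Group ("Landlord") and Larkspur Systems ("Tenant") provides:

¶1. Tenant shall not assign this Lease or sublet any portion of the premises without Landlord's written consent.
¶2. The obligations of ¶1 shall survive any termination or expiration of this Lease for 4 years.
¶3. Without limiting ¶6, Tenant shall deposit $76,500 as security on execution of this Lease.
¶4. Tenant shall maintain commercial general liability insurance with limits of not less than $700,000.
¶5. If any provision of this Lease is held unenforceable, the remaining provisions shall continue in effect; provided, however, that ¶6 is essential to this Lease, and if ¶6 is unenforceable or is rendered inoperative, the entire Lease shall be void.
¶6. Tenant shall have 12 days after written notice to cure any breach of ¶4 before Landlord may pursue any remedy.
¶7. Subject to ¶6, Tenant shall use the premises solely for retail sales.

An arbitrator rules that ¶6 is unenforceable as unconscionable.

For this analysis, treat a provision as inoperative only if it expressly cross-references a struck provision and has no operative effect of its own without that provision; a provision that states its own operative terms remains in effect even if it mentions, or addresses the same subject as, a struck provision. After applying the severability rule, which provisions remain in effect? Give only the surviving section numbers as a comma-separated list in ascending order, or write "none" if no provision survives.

¶6 is struck. No other provision's operative terms depend on ¶6. ¶5 makes ¶6 an essential term, and ¶6 is the provision held invalid; under ¶5, the entire Lease is therefore void. No provision of the Lease survives.

none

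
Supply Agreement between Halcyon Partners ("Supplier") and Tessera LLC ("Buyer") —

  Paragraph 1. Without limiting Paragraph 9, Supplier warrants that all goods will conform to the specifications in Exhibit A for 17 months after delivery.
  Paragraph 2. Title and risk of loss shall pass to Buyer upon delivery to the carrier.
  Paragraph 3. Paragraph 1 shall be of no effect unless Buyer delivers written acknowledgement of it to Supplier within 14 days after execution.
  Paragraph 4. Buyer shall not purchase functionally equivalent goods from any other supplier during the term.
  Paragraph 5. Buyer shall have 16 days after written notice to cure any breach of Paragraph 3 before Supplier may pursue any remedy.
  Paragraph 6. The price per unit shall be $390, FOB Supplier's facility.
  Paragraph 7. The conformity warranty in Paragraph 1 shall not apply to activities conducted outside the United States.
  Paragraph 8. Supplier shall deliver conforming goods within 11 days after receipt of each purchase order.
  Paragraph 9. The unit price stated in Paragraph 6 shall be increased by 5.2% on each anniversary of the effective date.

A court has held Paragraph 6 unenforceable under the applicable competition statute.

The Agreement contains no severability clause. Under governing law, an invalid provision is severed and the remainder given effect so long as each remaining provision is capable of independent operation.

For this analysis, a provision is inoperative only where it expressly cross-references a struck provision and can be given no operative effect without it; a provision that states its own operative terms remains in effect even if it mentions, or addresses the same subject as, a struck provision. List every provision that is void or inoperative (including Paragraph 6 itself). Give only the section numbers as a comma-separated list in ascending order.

6, 9

Paragraph 6 is struck. Paragraph 9 operates only by reference to Paragraph 6, so it falls with Paragraph 6. Although Paragraph 1 refers to Paragraph 9, its operative terms do not depend on Paragraph 9, so it remains in effect. Under the stated default rule, only provisions that cannot operate independently fall away; the rest are enforced. Paragraph 1, Paragraph 2, Paragraph 3, Paragraph 4, Paragraph 5, Paragraph 7, and Paragraph 8 remain in effect.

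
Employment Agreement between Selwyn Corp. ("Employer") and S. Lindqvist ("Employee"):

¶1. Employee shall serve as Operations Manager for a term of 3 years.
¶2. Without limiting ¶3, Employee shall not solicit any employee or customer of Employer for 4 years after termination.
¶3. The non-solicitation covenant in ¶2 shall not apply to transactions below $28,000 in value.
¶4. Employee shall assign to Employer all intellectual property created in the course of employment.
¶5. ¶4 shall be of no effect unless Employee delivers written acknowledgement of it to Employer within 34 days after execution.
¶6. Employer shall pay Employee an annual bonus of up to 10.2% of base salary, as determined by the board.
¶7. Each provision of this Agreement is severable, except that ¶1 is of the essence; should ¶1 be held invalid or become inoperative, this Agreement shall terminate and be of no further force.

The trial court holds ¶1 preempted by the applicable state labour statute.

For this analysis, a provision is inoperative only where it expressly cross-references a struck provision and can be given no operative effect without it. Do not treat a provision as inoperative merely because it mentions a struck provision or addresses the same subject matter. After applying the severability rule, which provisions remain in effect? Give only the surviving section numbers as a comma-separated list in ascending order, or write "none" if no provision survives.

none

¶1 is struck. Nothing else in the Agreement is defined by reference to ¶1. ¶7 makes ¶1 an essential term, and ¶1 is the provision held invalid; under ¶7, the entire Agreement is therefore void. No provision of the Agreement survives.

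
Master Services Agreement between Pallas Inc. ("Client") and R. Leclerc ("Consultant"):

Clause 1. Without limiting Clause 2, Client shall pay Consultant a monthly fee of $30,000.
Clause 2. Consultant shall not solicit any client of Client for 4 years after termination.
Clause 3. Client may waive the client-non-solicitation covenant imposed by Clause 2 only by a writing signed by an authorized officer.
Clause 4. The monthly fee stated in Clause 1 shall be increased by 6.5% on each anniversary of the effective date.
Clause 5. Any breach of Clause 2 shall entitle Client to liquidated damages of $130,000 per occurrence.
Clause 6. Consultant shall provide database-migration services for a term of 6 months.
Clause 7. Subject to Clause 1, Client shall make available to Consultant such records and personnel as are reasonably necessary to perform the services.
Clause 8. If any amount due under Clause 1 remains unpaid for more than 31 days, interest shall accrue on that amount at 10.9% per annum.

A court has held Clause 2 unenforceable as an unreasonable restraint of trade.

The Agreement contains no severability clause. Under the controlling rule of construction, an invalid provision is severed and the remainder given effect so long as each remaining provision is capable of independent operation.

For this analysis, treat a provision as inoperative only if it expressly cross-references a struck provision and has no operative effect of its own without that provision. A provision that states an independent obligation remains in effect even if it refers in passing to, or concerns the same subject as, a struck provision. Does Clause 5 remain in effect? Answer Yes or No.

No

Clause 2 is struck. Clause 3 operates only by reference to Clause 2, so it falls with Clause 2. Clause 5 does nothing except set the liquidated-damages amount by reference to Clause 2; with Clause 2 gone it has no independent effect and is inoperative. Clause 1 mentions Clause 2 but its own obligation stands independently of Clause 2, so Clause 1 is not affected. With no severability clause, the stated default rule severs what cannot stand and enforces each remaining provision that can operate on its own. That leaves Clause 1, Clause 4, Clause 6, Clause 7, and Clause 8 in effect. Clause 5 is among the inoperative provisions, so the answer is no.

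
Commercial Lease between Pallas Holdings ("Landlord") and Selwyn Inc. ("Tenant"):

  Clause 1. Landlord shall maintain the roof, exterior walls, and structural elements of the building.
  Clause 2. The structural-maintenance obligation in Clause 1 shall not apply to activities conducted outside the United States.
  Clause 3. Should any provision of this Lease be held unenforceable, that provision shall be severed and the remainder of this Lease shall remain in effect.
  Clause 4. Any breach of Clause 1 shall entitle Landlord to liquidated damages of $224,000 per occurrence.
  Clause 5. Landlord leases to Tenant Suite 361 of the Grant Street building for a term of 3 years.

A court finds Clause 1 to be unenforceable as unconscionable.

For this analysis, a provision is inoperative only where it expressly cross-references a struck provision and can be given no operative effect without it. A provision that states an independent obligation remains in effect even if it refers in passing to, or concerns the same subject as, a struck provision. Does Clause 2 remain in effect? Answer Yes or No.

Clause 1 is struck. The whole of Clause 2 is the carve-out from the structural-maintenance obligation, defined by reference to Clause 1, so Clause 2 cannot stand once Clause 1 is removed. Clause 4 has no operative effect of its own apart from Clause 1 and is therefore inoperative. Clause 3 is a severability clause and preserves every provision that can still be given independent effect. The provisions still in force are Clause 3 and Clause 5. Clause 2 is among the inoperative provisions, so the answer is no.

No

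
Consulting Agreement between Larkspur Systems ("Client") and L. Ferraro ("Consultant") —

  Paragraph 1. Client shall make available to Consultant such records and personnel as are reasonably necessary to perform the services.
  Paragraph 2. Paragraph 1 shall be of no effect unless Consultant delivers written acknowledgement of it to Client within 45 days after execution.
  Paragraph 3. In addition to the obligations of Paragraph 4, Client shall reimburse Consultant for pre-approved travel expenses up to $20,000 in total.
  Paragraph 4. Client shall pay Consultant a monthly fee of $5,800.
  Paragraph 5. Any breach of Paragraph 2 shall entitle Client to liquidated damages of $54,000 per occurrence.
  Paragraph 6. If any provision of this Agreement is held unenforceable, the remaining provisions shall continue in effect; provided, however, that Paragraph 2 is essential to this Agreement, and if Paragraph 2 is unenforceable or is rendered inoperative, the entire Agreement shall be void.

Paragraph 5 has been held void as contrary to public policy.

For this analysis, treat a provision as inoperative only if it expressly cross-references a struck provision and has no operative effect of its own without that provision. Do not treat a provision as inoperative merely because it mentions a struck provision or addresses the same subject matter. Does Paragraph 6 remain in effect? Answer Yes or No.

Paragraph 5 is struck. No other provision's operative terms depend on Paragraph 5. Paragraph 6 makes Paragraph 2 an essential term, but Paragraph 2 is unaffected, so the severability proviso in Paragraph 6 preserves the remaining provisions. The provisions still in force are Paragraph 1, Paragraph 2, Paragraph 3, Paragraph 4, and Paragraph 6. Paragraph 6 is among the surviving provisions, so the answer is yes.

Yes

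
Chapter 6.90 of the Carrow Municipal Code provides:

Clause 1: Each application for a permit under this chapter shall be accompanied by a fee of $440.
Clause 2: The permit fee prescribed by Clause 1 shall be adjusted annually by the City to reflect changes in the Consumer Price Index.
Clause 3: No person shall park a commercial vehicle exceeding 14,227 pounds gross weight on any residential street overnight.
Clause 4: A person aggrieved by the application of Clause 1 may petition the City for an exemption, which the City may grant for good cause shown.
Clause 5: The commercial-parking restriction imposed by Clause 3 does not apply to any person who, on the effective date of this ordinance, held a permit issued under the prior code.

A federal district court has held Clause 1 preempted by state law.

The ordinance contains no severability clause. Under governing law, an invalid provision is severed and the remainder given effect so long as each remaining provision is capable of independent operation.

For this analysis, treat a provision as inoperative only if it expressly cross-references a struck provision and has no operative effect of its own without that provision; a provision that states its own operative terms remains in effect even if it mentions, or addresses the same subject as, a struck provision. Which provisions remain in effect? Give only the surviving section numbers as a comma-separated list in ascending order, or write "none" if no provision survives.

Clause 1 is struck. Clause 2 has no operative effect of its own apart from Clause 1 and is therefore inoperative. Clause 4 operates only by reference to Clause 1, so it falls with Clause 1. Under the stated default rule, only provisions that cannot operate independently fall away; the rest are enforced. Clause 3 and Clause 5 remain in effect.

3, 5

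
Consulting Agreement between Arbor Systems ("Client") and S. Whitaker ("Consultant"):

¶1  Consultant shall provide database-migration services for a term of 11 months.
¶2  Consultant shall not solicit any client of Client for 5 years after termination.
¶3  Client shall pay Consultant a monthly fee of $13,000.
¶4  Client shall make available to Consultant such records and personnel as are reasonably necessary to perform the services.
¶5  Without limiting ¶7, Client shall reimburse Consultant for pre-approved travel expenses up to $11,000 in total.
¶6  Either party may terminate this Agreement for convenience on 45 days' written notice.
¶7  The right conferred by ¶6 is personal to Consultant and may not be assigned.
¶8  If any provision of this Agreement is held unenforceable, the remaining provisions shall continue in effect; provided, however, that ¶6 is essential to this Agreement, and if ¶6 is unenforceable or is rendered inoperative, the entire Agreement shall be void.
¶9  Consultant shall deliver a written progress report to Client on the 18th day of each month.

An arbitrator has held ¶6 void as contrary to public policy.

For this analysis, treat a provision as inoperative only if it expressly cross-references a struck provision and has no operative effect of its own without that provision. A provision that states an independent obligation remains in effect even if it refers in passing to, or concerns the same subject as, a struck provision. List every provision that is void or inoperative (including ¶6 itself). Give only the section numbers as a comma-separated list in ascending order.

¶6 is struck. The only function of ¶7 is the non-assignment of ¶6, so it cannot stand once ¶6 is removed. ¶8 makes ¶6 an essential term, and ¶6 is the provision held invalid; under ¶8, the entire Agreement is therefore void. No provision of the Agreement survives.

1, 2, 3, 4, 5, 6, 7, 8, 9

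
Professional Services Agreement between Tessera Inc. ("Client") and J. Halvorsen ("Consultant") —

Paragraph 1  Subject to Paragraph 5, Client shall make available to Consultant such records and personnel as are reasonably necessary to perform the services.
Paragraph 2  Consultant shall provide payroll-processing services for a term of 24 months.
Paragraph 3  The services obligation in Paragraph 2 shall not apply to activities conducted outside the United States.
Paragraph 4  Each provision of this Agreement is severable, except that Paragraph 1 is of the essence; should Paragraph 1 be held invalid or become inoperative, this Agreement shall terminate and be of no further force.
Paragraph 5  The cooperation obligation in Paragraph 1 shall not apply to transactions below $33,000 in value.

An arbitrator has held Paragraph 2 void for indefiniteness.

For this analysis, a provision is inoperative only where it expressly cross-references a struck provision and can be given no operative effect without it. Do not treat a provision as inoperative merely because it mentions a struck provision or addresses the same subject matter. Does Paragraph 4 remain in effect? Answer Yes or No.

Yes

Paragraph 2 is struck. Paragraph 3 operates only by reference to Paragraph 2, so it falls with Paragraph 2. Paragraph 4 makes Paragraph 1 an essential term, but Paragraph 1 is unaffected, so the severability proviso in Paragraph 4 preserves the remaining provisions. That leaves Paragraph 1, Paragraph 4, and Paragraph 5 in effect. Paragraph 4 is among the surviving provisions, so the answer is yes.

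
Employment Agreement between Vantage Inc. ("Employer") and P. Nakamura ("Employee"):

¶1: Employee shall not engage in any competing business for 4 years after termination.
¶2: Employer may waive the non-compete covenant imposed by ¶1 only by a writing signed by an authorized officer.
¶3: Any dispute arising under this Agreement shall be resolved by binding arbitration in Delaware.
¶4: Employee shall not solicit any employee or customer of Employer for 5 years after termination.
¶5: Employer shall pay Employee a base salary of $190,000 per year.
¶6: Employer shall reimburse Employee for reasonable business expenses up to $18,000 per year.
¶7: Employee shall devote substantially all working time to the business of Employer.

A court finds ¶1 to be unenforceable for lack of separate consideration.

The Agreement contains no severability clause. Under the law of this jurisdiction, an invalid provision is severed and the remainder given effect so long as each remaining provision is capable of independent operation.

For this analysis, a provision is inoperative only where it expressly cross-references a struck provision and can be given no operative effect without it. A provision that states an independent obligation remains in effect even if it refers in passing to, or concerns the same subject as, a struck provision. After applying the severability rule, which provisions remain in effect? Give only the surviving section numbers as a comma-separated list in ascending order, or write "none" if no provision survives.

3, 4, 5, 6, 7

¶1 is struck. ¶2 operates only by reference to ¶1, so it falls with ¶1. Under the stated default rule, only provisions that cannot operate independently fall away; the rest are enforced. The provisions still in force are ¶3, ¶4, ¶5, ¶6, and ¶7.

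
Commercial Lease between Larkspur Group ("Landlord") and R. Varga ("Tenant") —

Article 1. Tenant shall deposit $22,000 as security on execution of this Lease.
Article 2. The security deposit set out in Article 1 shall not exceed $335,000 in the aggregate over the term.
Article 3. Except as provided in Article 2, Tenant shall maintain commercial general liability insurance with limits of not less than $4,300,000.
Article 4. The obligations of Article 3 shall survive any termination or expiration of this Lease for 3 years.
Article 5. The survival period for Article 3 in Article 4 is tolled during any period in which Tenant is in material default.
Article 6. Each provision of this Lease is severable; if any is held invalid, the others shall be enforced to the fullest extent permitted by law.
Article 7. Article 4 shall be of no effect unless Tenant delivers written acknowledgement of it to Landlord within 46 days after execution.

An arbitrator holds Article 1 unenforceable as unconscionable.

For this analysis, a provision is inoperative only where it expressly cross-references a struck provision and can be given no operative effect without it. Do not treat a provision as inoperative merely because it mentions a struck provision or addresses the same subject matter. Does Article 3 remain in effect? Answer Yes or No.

Article 1 is struck. Article 2 does nothing except set the aggregate cap on the security deposit by reference to Article 1; with Article 1 gone it has no independent effect and is inoperative. Although Article 3 refers to Article 2, its operative terms do not depend on Article 2, so it remains in effect. Under the severability clause in Article 6, the remaining provisions continue in force. Article 3, Article 4, Article 5, Article 6, and Article 7 remain in effect. Article 3 is among the surviving provisions, so the answer is yes.

Yes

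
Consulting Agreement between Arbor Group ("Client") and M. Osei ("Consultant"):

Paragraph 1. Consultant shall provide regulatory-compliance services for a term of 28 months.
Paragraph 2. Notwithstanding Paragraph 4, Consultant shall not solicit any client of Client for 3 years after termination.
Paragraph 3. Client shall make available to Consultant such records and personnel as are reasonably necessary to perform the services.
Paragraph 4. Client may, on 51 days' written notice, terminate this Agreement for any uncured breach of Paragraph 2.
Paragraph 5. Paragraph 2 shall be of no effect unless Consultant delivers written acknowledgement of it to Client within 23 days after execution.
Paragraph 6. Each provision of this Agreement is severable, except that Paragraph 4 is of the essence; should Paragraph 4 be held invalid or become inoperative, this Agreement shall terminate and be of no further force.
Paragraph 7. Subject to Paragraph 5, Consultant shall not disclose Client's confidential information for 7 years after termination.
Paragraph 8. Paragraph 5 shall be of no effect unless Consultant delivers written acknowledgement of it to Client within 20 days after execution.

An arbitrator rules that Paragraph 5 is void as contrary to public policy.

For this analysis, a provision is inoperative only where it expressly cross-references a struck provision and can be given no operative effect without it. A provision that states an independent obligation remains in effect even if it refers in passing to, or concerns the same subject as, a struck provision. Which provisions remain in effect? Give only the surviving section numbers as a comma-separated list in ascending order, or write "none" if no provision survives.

Paragraph 5 is struck. Paragraph 8 merely fixes the acknowledgement condition for Paragraph 5; with Paragraph 5 gone it has nothing to operate on and falls away. Although Paragraph 7 refers to Paragraph 5, its operative terms do not depend on Paragraph 5, so it remains in effect. Paragraph 6 makes Paragraph 4 an essential term, but Paragraph 4 is unaffected, so the severability proviso in Paragraph 6 preserves the remaining provisions. Paragraph 1, Paragraph 2, Paragraph 3, Paragraph 4, Paragraph 6, and Paragraph 7 remain in effect.

1, 2, 3, 4, 6, 7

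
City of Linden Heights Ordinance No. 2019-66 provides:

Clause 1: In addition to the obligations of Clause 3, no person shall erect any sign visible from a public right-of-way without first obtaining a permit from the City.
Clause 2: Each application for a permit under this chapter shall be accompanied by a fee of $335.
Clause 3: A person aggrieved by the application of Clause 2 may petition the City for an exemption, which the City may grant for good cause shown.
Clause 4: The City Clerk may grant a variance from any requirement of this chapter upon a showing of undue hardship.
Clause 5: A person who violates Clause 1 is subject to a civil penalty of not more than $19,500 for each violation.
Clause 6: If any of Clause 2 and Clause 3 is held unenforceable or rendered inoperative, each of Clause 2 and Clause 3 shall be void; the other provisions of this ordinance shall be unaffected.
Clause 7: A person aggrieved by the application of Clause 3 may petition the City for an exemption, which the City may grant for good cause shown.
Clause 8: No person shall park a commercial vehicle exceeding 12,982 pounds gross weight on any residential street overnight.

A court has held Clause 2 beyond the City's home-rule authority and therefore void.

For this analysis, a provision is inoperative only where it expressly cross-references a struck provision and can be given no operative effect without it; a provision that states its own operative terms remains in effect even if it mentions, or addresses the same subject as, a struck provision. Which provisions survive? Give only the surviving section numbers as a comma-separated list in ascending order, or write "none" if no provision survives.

Clause 2 is struck. The only function of Clause 3 is the exemption procedure for Clause 2, so it cannot stand once Clause 2 is removed. Clause 7 operates only by reference to Clause 3, so it falls with Clause 3. Although Clause 1 refers to Clause 3, its operative terms do not depend on Clause 3, so it remains in effect. Clause 6 declares Clause 2 and Clause 3 mutually dependent; since one of them has fallen, all of them are of no effect. The remainder continues in force under Clause 6. That leaves Clause 1, Clause 4, Clause 5, Clause 6, and Clause 8 in effect.

1, 4, 5, 6, 8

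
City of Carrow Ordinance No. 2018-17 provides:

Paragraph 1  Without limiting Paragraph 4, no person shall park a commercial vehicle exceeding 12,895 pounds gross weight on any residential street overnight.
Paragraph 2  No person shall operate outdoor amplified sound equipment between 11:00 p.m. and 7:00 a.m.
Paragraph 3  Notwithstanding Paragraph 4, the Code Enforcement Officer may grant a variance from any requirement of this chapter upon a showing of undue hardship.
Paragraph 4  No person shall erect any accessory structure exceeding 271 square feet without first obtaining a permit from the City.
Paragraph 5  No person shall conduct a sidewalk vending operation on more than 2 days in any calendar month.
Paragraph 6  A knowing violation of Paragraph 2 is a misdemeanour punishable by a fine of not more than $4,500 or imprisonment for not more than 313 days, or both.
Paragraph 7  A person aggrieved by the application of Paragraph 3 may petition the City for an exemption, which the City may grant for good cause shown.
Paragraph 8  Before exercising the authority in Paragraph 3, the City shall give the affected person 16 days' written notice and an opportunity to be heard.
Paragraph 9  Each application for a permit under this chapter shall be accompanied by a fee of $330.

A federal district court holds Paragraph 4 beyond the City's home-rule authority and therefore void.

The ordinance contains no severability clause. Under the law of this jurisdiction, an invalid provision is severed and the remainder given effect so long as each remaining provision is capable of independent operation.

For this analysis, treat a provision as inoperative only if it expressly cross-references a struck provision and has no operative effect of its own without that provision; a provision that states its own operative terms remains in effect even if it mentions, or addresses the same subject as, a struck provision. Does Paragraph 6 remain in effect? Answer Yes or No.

Yes

Paragraph 4 is struck. Although Paragraph 1 refers to Paragraph 4, its operative terms do not depend on Paragraph 4, so it remains in effect. Paragraph 3 mentions Paragraph 4 but its own obligation stands independently of Paragraph 4, so Paragraph 3 is not affected. Nothing else in the ordinance is defined by reference to Paragraph 4. Under the stated default rule, only provisions that cannot operate independently fall away; the rest are enforced. That leaves Paragraph 1, Paragraph 2, Paragraph 3, Paragraph 5, Paragraph 6, Paragraph 7, Paragraph 8, and Paragraph 9 in effect. Paragraph 6 is among the surviving provisions, so the answer is yes.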